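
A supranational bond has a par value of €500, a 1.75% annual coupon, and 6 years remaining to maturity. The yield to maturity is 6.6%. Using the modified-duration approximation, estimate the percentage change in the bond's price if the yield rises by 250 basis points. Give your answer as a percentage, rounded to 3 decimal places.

Periodic yield y = 0.066. Modified duration first:
  t   CF        PV=CF/(1+0.066)^t    t·PV
  1         8.75         8.2083         8.2083
  2         8.75         7.7001        15.4001
  3         8.75         7.2233        21.6699
  4         8.75         6.7761        27.1044
  5         8.75         6.3566        31.7828
  6       508.75       346.7059     2,080.2352
  Σ                    382.9701     2,184.4007
P = 382.9701; D_Mac = 5.70384 yrs; D_mod = 5.70384/(1+0.066) = 5.35069 yrs.
ΔP/P ≈ -D_mod · Δy = -5.35069 × (+0.025) = -0.133767 = -13.3767%.

-13.377%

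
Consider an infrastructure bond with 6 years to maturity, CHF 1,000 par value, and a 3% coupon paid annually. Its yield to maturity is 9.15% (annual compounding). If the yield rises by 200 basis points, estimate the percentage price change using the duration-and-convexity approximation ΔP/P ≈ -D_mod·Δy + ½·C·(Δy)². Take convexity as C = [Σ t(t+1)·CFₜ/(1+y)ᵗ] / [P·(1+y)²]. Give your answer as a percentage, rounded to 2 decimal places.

With y = 0.0915:
  t   CF        PV=CF/(1+0.0915)^t    t·PV        t(t+1)·PV
  1        30.00        27.4851        27.4851          54.9702
  2        30.00        25.1810        50.3621         151.0863
  3        30.00        23.0701        69.2104         276.8416
  4        30.00        21.1362        84.5447         422.7234
  5        30.00        19.3643        96.8217         580.9300
  6     1,030.00       609.1087     3,654.6520      25,582.5643
  Σ                    725.3455     3,983.0760      27,069.1158
P = 725.3455; D_Mac = 5.49128 yrs; D_mod = 5.03095 yrs; C = 31.32432.
Duration effect: -5.03095 × (+0.02) = -0.100619
Convexity effect: 0.5 × 31.32432 × (0.02)² = +0.0062649
ΔP/P ≈ -0.100619 + 0.0062649 = -0.094354 = -9.4354%.

-9.44%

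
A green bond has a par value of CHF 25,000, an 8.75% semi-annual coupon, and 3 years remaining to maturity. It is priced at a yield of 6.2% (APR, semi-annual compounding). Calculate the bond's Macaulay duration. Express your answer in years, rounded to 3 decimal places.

2.714 years

Periodic yield y = 0.031. Discount each cash flow and weight by its period:
  t   CF        PV=CF/(1+0.031)^t    t·PV
  1     1,093.75     1,060.8632     1,060.8632
  2     1,093.75     1,028.9653     2,057.9306
  3     1,093.75       998.0265     2,994.0795
  4     1,093.75       968.0179     3,872.0717
  5     1,093.75       938.9117     4,694.5584
  6    26,093.75    21,726.2366   130,357.4198
  Σ                 26,721.0213   145,036.9233
Price P = Σ PV = 26,721.0213.
Macaulay duration = Σ(t·PV) / P = 145,036.9233 / 26,721.0213 = 5.42782 half-year periods.
In years: 5.42782 / 2 = 2.71391 years.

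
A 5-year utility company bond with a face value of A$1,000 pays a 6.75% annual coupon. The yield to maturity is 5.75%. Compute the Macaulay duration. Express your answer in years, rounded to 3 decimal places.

Periodic yield y = 0.0575. Discount each cash flow and weight by its year:
  t   CF        PV=CF/(1+0.0575)^t    t·PV
  1        67.50        63.8298        63.8298
  2        67.50        60.3591       120.7183
  3        67.50        57.0772       171.2316
  4        67.50        53.9737       215.8948
  5     1,067.50       807.1718     4,035.8592
  Σ                  1,042.4117     4,607.5337
Price P = Σ PV = 1,042.4117.
Macaulay duration = Σ(t·PV) / P = 4,607.5337 / 1,042.4117 = 4.42007 years.

4.420 years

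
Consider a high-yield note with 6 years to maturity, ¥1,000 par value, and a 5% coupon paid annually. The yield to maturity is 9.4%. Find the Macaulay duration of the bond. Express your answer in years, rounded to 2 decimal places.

5.24 years

Periodic yield y = 0.094. Discount each cash flow and weight by its year:
  t   CF        PV=CF/(1+0.094)^t    t·PV
  1        50.00        45.7038        45.7038
  2        50.00        41.7768        83.5536
  3        50.00        38.1872       114.5617
  4        50.00        34.9061       139.6242
  5        50.00        31.9068       159.5341
  6     1,050.00       612.4708     3,674.8246
  Σ                    804.9515     4,217.8020
Price P = Σ PV = 804.9515.
Macaulay duration = Σ(t·PV) / P = 4,217.8020 / 804.9515 = 5.23982 years.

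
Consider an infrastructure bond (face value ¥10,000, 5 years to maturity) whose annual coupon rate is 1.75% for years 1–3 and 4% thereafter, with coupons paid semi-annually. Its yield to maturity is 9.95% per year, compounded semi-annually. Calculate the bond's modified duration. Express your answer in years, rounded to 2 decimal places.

Periodic yield y = 0.04975. First find Macaulay duration:
  t   CF        PV=CF/(1+0.04975)^t    t·PV
  1        87.50        83.3532        83.3532
  2        87.50        79.4029       158.8058
  3        87.50        75.6398       226.9194
  4        87.50        72.0551       288.2203
  5        87.50        68.6402       343.2011
  6        87.50        65.3872       392.3232
  7       200.00       142.3734       996.6137
  8       200.00       135.6260     1,085.0079
  9       200.00       129.1984     1,162.7854
  10   10,200.00     6,276.8441    62,768.4405
  Σ                  7,128.5202    67,505.6704
P = 7,128.5202; Macaulay duration = 67,505.6704 / 7,128.5202 = 9.46980 half-year periods = 4.73490 years.
Modified duration = D_Mac / (1 + y) = 4.73490 / 1.04975 = 4.51050 years.

4.51 years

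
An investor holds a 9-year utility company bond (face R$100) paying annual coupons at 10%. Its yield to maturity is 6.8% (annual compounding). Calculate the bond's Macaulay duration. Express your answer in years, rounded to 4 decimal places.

6.5915 years

Periodic yield y = 0.068. Discount each cash flow and weight by its year:
  t   CF        PV=CF/(1+0.068)^t    t·PV
  1        10.00         9.3633         9.3633
  2        10.00         8.7671        17.5343
  3        10.00         8.2089        24.6268
  4        10.00         7.6863        30.7450
  5        10.00         7.1969        35.9844
  6        10.00         6.7386        40.4319
  7        10.00         6.3096        44.1671
  8        10.00         5.9079        47.2629
  9       110.00        60.8487       547.6384
  Σ                    121.0273       797.7540
Price P = Σ PV = 121.0273.
Macaulay duration = Σ(t·PV) / P = 797.7540 / 121.0273 = 6.59152 years.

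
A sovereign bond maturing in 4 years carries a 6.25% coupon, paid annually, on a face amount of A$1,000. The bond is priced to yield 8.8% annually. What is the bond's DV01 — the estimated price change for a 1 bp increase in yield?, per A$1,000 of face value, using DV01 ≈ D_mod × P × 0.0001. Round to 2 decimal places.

A$0.31

Periodic yield y = 0.088.
  t   CF        PV=CF/(1+0.088)^t    t·PV
  1        62.50        57.4449        57.4449
  2        62.50        52.7986       105.5972
  3        62.50        48.5281       145.5843
  4     1,062.50       758.2516     3,033.0066
  Σ                    917.0232     3,341.6329
P = 917.0232; D_Mac = 3.64400 yrs; D_mod = 3.34927 yrs.
DV01 ≈ 3.34927 × 917.0232 × 0.0001 = 0.307135.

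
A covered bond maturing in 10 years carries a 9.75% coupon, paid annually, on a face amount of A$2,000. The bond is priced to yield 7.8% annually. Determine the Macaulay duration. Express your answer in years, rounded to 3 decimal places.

7.018 years

Periodic yield y = 0.078. Discount each cash flow and weight by its year:
  t   CF        PV=CF/(1+0.078)^t    t·PV
  1       195.00       180.8905       180.8905
  2       195.00       167.8020       335.6040
  3       195.00       155.6605       466.9814
  4       195.00       144.3975       577.5899
  5       195.00       133.9494       669.7471
  6       195.00       124.2573       745.5440
  7       195.00       115.2665       806.8658
  8       195.00       106.9263       855.4104
  9       195.00        99.1895       892.7056
  10    2,195.00     1,035.7309    10,357.3086
  Σ                  2,264.0704    15,888.6473
Price P = Σ PV = 2,264.0704.
Macaulay duration = Σ(t·PV) / P = 15,888.6473 / 2,264.0704 = 7.01774 years.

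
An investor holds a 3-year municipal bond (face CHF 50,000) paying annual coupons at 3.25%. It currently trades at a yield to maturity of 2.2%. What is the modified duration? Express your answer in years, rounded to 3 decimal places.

2.845 years

Periodic yield y = 0.022. First find Macaulay duration:
  t   CF        PV=CF/(1+0.022)^t    t·PV
  1     1,625.00     1,590.0196     1,590.0196
  2     1,625.00     1,555.7921     3,111.5843
  3    51,625.00    48,362.3479   145,087.0438
  Σ                 51,508.1597   149,788.6477
P = 51,508.1597; Macaulay duration = 149,788.6477 / 51,508.1597 = 2.90806 years.
Modified duration = D_Mac / (1 + y) = 2.90806 / 1.022 = 2.84546 years.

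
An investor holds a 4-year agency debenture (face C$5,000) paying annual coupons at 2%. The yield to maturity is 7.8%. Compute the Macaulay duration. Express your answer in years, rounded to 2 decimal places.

3.87 years

Periodic yield y = 0.078. Discount each cash flow and weight by its year:
  t   CF        PV=CF/(1+0.078)^t    t·PV
  1       100.00        92.7644        92.7644
  2       100.00        86.0523       172.1046
  3       100.00        79.8259       239.4776
  4     5,100.00     3,776.5491    15,106.1963
  Σ                  4,035.1916    15,610.5429
Price P = Σ PV = 4,035.1916.
Macaulay duration = Σ(t·PV) / P = 15,610.5429 / 4,035.1916 = 3.86860 years.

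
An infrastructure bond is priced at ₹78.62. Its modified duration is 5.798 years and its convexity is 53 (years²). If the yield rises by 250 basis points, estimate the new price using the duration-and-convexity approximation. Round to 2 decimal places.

Duration effect: -D_mod·Δy = -5.798 × (+0.025) = -0.144950
Convexity effect: ½·C·(Δy)² = 0.5 × 53 × (0.025)² = +0.0165625
ΔP/P ≈ -0.144950 + 0.0165625 = -0.1283875
New price ≈ 78.62 × (1 - 0.1283875) = 68.52617475.

₹68.53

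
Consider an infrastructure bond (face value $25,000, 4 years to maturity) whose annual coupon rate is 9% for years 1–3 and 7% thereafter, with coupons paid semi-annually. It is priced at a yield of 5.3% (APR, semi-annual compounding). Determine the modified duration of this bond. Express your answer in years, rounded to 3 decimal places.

Periodic yield y = 0.0265. First find Macaulay duration:
  t   CF        PV=CF/(1+0.0265)^t    t·PV
  1     1,125.00     1,095.9571     1,095.9571
  2     1,125.00     1,067.6640     2,135.3281
  3     1,125.00     1,040.1014     3,120.3041
  4     1,125.00     1,013.2502     4,053.0009
  5     1,125.00       987.0923     4,935.4614
  6     1,125.00       961.6096     5,769.6577
  7       875.00       728.6104     5,100.2729
  8    25,875.00    20,989.8207   167,918.5656
  Σ                 27,884.1058   194,128.5478
P = 27,884.1058; Macaulay duration = 194,128.5478 / 27,884.1058 = 6.96198 half-year periods = 3.48099 years.
Modified duration = D_Mac / (1 + y) = 3.48099 / 1.0265 = 3.39112 years.

3.391 years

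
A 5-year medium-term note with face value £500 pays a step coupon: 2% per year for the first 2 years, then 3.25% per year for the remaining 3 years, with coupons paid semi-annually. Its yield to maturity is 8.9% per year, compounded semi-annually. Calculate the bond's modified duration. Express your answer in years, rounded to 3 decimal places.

Periodic yield y = 0.0445. First find Macaulay duration:
  t   CF        PV=CF/(1+0.0445)^t    t·PV
  1        5.000         4.7870         4.7870
  2        5.000         4.5830         9.1661
  3        5.000         4.3878        13.1633
  4        5.000         4.2008        16.8034
  5        8.125         6.5355        32.6777
  6        8.125         6.2571        37.5426
  7        8.125         5.9905        41.9336
  8        8.125         5.7353        45.8824
  9        8.125         5.4909        49.4185
  10     508.125       328.7654     3,287.6541
  Σ                    376.7334     3,539.0286
P = 376.7334; Macaulay duration = 3,539.0286 / 376.7334 = 9.39399 half-year periods = 4.69699 years.
Modified duration = D_Mac / (1 + y) = 4.69699 / 1.0445 = 4.49688 years.

4.497 years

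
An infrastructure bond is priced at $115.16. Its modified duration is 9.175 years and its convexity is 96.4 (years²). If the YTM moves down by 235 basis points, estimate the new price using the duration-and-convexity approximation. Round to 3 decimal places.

Duration effect: -D_mod·Δy = -9.175 × (-0.0235) = +0.2156125
Convexity effect: ½·C·(Δy)² = 0.5 × 96.4 × (-0.0235)² = +0.02661845
ΔP/P ≈ +0.2156125 + 0.02661845 = +0.24223095
New price ≈ 115.16 × (1 + 0.24223095) = 143.055316202.

$143.055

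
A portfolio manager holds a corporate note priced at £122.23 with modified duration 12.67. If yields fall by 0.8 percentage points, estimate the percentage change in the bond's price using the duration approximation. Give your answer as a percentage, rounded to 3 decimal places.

+10.136%

Duration approximation: ΔP/P ≈ -D_mod · Δy = -12.67 × (-0.008) = +0.101360.
As a percentage: +10.1360%.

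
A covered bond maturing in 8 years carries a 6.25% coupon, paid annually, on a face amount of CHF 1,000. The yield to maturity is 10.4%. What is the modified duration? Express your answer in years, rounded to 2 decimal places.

Periodic yield y = 0.104. First find Macaulay duration:
  t   CF        PV=CF/(1+0.104)^t    t·PV
  1        62.50        56.6123        56.6123
  2        62.50        51.2793       102.5585
  3        62.50        46.4486       139.3459
  4        62.50        42.0730       168.2921
  5        62.50        38.1096       190.5481
  6        62.50        34.5196       207.1175
  7        62.50        31.2677       218.8742
  8     1,062.50       481.4779     3,851.8231
  Σ                    781.7881     4,935.1718
P = 781.7881; Macaulay duration = 4,935.1718 / 781.7881 = 6.31267 years.
Modified duration = D_Mac / (1 + y) = 6.31267 / 1.104 = 5.71800 years.

5.72 years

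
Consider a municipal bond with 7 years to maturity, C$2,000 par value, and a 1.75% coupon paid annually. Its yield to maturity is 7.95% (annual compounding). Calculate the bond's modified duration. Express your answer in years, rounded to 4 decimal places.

Periodic yield y = 0.0795. First find Macaulay duration:
  t   CF        PV=CF/(1+0.0795)^t    t·PV
  1        35.00        32.4224        32.4224
  2        35.00        30.0347        60.0693
  3        35.00        27.8228        83.4683
  4        35.00        25.7737       103.0950
  5        35.00        23.8756       119.3781
  6        35.00        22.1173       132.7038
  7     2,035.00     1,191.2582     8,338.8071
  Σ                  1,353.3047     8,869.9440
P = 1,353.3047; Macaulay duration = 8,869.9440 / 1,353.3047 = 6.55428 years.
Modified duration = D_Mac / (1 + y) = 6.55428 / 1.0795 = 6.07159 years.

6.0716 years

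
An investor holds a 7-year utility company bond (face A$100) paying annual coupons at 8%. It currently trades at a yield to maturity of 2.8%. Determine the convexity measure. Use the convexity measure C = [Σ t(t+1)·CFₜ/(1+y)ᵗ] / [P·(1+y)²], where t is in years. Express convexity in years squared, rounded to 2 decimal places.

With y = 0.028:
  t   CF        PV=CF/(1+0.028)^t    t·PV        t(t+1)·PV
  1         8.00         7.7821         7.7821          15.5642
  2         8.00         7.5701        15.1403          45.4208
  3         8.00         7.3639        22.0918          88.3674
  4         8.00         7.1634        28.6535         143.2674
  5         8.00         6.9683        34.8413         209.0478
  6         8.00         6.7785        40.6708         284.6955
  7       108.00        89.0168       623.1176       4,984.9405
  Σ                    132.6431       772.2974       5,771.3037
P = 132.6431.
Convexity = Σ t(t+1)·PV / [P·(1+y)²] = 5,771.3037 / (132.6431 × 1.056784) = 41.17211.

41.17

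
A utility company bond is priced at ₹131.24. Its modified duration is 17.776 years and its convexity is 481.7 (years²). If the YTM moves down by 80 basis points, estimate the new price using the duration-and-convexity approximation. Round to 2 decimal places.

Duration effect: -D_mod·Δy = -17.776 × (-0.008) = +0.142208
Convexity effect: ½·C·(Δy)² = 0.5 × 481.7 × (-0.008)² = +0.0154144
ΔP/P ≈ +0.142208 + 0.0154144 = +0.1576224
New price ≈ 131.24 × (1 + 0.1576224) = 151.926363776.

₹151.93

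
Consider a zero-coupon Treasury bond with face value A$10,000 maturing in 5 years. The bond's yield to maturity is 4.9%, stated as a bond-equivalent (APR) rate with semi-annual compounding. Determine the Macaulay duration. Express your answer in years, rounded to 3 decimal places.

5.000 years

A zero-coupon bond has a single cash flow at maturity, so its Macaulay duration equals its maturity: 5 years.
(Equivalently: 10 semi-annual periods ÷ 2 = 5 years.)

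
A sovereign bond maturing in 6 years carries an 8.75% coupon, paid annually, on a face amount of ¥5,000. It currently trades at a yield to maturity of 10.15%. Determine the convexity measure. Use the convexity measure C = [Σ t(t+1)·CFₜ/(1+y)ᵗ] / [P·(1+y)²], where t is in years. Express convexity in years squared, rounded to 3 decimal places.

With y = 0.1015:
  t   CF        PV=CF/(1+0.1015)^t    t·PV        t(t+1)·PV
  1       437.50       397.1857       397.1857         794.3713
  2       437.50       360.5862       721.1723       2,163.5170
  3       437.50       327.3592       982.0776       3,928.3104
  4       437.50       297.1940     1,188.7760       5,943.8802
  5       437.50       269.8085     1,349.0423       8,094.2536
  6     5,437.50     3,044.3337    18,266.0024     127,862.0171
  Σ                  4,696.4672    22,904.2563     148,786.3496
P = 4,696.4672.
Convexity = Σ t(t+1)·PV / [P·(1+y)²] = 148,786.3496 / (4,696.4672 × 1.213302) = 26.11096.

26.111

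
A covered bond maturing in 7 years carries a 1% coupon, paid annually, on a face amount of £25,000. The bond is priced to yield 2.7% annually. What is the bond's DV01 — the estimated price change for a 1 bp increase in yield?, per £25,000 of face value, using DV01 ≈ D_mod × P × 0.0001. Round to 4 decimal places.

£14.7380

Periodic yield y = 0.027.
  t   CF        PV=CF/(1+0.027)^t    t·PV
  1       250.00       243.4275       243.4275
  2       250.00       237.0277       474.0554
  3       250.00       230.7962       692.3886
  4       250.00       224.7285       898.9142
  5       250.00       218.8204     1,094.1020
  6       250.00       213.0676     1,278.4054
  7    25,250.00    20,954.0645   146,678.4518
  Σ                 22,321.9324   151,359.7448
P = 22,321.9324; D_Mac = 6.78076 yrs; D_mod = 6.60250 yrs.
DV01 ≈ 6.60250 × 22,321.9324 × 0.0001 = 14.738047.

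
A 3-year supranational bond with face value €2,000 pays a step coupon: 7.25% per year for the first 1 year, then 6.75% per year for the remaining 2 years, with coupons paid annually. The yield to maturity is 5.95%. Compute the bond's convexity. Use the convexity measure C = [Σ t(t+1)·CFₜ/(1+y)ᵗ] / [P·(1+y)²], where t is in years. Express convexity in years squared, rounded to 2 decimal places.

With y = 0.0595:
  t   CF        PV=CF/(1+0.0595)^t    t·PV        t(t+1)·PV
  1       145.00       136.8570       136.8570         273.7140
  2       135.00       120.2629       240.5259         721.5777
  3     2,135.00     1,795.1262     5,385.3787      21,541.5149
  Σ                  2,052.2462     5,762.7616      22,536.8066
P = 2,052.2462.
Convexity = Σ t(t+1)·PV / [P·(1+y)²] = 22,536.8066 / (2,052.2462 × 1.122540) = 9.78275.

9.78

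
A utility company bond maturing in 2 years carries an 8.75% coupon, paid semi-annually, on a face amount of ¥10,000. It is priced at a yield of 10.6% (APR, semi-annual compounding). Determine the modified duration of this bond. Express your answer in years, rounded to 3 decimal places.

Periodic yield y = 0.053. First find Macaulay duration:
  t   CF        PV=CF/(1+0.053)^t    t·PV
  1       437.50       415.4796       415.4796
  2       437.50       394.5675       789.1350
  3       437.50       374.7080     1,124.1239
  4    10,437.50     8,489.5174    33,958.0697
  Σ                  9,674.2725    36,286.8082
P = 9,674.2725; Macaulay duration = 36,286.8082 / 9,674.2725 = 3.75086 half-year periods = 1.87543 years.
Modified duration = D_Mac / (1 + y) = 1.87543 / 1.053 = 1.78103 years.

1.781 years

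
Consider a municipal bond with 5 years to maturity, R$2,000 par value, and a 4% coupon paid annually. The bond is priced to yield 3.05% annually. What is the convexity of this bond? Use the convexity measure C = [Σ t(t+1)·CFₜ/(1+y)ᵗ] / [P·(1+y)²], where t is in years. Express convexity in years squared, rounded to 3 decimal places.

With y = 0.0305:
  t   CF        PV=CF/(1+0.0305)^t    t·PV        t(t+1)·PV
  1        80.00        77.6322        77.6322         155.2644
  2        80.00        75.3345       150.6690         452.0071
  3        80.00        73.1048       219.3145         877.2578
  4        80.00        70.9411       283.7645       1,418.8223
  5     2,080.00     1,789.8777     8,949.3884      53,696.3306
  Σ                  2,086.8904     9,680.7686      56,599.6823
P = 2,086.8904.
Convexity = Σ t(t+1)·PV / [P·(1+y)²] = 56,599.6823 / (2,086.8904 × 1.061930) = 25.53985.

25.540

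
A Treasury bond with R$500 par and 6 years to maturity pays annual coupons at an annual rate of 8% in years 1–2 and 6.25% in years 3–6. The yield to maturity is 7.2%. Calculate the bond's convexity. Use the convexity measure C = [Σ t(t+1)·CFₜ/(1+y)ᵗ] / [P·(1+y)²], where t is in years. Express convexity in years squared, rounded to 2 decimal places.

With y = 0.072:
  t   CF        PV=CF/(1+0.072)^t    t·PV        t(t+1)·PV
  1        40.00        37.3134        37.3134          74.6269
  2        40.00        34.8073        69.6146         208.8438
  3        31.25        25.3668        76.1004         304.4016
  4        31.25        23.6631        94.6522         473.2612
  5        31.25        22.0737       110.3687         662.2125
  6       531.25       350.0501     2,100.3007      14,702.1050
  Σ                    493.2745     2,488.3501      16,425.4510
P = 493.2745.
Convexity = Σ t(t+1)·PV / [P·(1+y)²] = 16,425.4510 / (493.2745 × 1.149184) = 28.97604.

28.98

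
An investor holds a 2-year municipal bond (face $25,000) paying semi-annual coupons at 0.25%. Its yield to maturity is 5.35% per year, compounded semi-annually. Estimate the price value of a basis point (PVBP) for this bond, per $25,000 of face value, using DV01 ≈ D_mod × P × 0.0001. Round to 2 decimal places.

Periodic yield y = 0.02675.
  t   CF        PV=CF/(1+0.02675)^t    t·PV
  1        31.25        30.4358        30.4358
  2        31.25        29.6429        59.2858
  3        31.25        28.8706        86.6118
  4    25,031.25    22,522.8680    90,091.4720
  Σ                 22,611.8173    90,267.8055
P = 22,611.8173; D_Mac = 3.99206 half-year periods = 1.99603 yrs; D_mod = 1.94403 yrs.
DV01 ≈ 1.94403 × 22,611.8173 × 0.0001 = 4.395803.

$4.40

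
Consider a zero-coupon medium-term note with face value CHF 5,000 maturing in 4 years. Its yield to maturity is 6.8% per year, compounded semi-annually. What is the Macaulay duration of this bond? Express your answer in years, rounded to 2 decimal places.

4.00 years

A zero-coupon bond has a single cash flow at maturity, so its Macaulay duration equals its maturity: 4 years.
(Equivalently: 8 semi-annual periods ÷ 2 = 4 years.)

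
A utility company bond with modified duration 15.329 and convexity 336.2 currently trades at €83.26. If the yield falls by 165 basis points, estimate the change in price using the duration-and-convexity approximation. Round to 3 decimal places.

Duration effect: -D_mod·Δy = -15.329 × (-0.0165) = +0.2529285
Convexity effect: ½·C·(Δy)² = 0.5 × 336.2 × (-0.0165)² = +0.045765225
ΔP/P ≈ +0.2529285 + 0.045765225 = +0.298693725
ΔP ≈ 83.26 × (+0.298693725) = +24.8692395435.

+€24.869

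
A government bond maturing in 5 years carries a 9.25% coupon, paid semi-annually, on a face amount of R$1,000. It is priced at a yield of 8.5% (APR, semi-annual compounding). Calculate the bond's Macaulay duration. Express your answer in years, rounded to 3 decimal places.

Periodic yield y = 0.0425. Discount each cash flow and weight by its period:
  t   CF        PV=CF/(1+0.0425)^t    t·PV
  1        46.25        44.3645        44.3645
  2        46.25        42.5559        85.1118
  3        46.25        40.8210       122.4630
  4        46.25        39.1568       156.6273
  5        46.25        37.5605       187.8025
  6        46.25        36.0293       216.1756
  7        46.25        34.5604       241.9231
  8        46.25        33.1515       265.2120
  9        46.25        31.8000       286.2000
  10    1,046.25       690.0409     6,900.4090
  Σ                  1,030.0408     8,506.2888
Price P = Σ PV = 1,030.0408.
Macaulay duration = Σ(t·PV) / P = 8,506.2888 / 1,030.0408 = 8.25821 half-year periods.
In years: 8.25821 / 2 = 4.12910 years.

4.129 years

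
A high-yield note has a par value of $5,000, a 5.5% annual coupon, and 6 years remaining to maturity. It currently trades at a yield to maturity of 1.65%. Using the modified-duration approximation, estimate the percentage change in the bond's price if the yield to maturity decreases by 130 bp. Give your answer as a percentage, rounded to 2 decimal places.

+6.84%

Periodic yield y = 0.0165. Modified duration first:
  t   CF        PV=CF/(1+0.0165)^t    t·PV
  1       275.00       270.5362       270.5362
  2       275.00       266.1448       532.2895
  3       275.00       261.8247       785.4740
  4       275.00       257.5747     1,030.2987
  5       275.00       253.3937     1,266.9684
  6     5,275.00     4,781.6542    28,689.9252
  Σ                  6,091.1281    32,575.4920
P = 6,091.1281; D_Mac = 5.34802 yrs; D_mod = 5.34802/(1+0.0165) = 5.26121 yrs.
ΔP/P ≈ -D_mod · Δy = -5.26121 × (-0.013) = +0.068396 = +6.8396%.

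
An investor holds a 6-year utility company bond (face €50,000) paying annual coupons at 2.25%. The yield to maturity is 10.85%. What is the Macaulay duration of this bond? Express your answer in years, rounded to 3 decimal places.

Periodic yield y = 0.1085. Discount each cash flow and weight by its year:
  t   CF        PV=CF/(1+0.1085)^t    t·PV
  1     1,125.00     1,014.8850     1,014.8850
  2     1,125.00       915.5480     1,831.0960
  3     1,125.00       825.9342     2,477.8025
  4     1,125.00       745.0917     2,980.3668
  5     1,125.00       672.1621     3,360.8106
  6    51,125.00    27,556.1878   165,337.1270
  Σ                 31,729.8088   177,002.0879
Price P = Σ PV = 31,729.8088.
Macaulay duration = Σ(t·PV) / P = 177,002.0879 / 31,729.8088 = 5.57842 years.

5.578 years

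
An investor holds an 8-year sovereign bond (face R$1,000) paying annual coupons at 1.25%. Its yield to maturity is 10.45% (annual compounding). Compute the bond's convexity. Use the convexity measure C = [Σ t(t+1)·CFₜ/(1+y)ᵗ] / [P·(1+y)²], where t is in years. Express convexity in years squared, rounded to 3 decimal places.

54.126

With y = 0.1045:
  t   CF        PV=CF/(1+0.1045)^t    t·PV        t(t+1)·PV
  1        12.50        11.3173        11.3173          22.6347
  2        12.50        10.2466        20.4931          61.4794
  3        12.50         9.2771        27.8313         111.3254
  4        12.50         8.3994        33.5975         167.9876
  5        12.50         7.6047        38.0234         228.1406
  6        12.50         6.8852        41.3111         289.1778
  7        12.50         6.2338        43.6363         349.0905
  8     1,012.50       457.1611     3,657.2888      32,915.5993
  Σ                    517.1251     3,873.4990      34,145.4353
P = 517.1251.
Convexity = Σ t(t+1)·PV / [P·(1+y)²] = 34,145.4353 / (517.1251 × 1.219920) = 54.12595.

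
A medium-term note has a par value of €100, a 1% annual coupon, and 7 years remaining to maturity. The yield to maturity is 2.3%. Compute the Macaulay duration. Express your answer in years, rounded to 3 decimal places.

6.784 years

Periodic yield y = 0.023. Discount each cash flow and weight by its year:
  t   CF        PV=CF/(1+0.023)^t    t·PV
  1         1.00         0.9775         0.9775
  2         1.00         0.9555         1.9111
  3         1.00         0.9341         2.8022
  4         1.00         0.9131         3.6522
  5         1.00         0.8925         4.4626
  6         1.00         0.8725         5.2348
  7       101.00        86.1374       602.9620
  Σ                     91.6826       622.0024
Price P = Σ PV = 91.6826.
Macaulay duration = Σ(t·PV) / P = 622.0024 / 91.6826 = 6.78430 years.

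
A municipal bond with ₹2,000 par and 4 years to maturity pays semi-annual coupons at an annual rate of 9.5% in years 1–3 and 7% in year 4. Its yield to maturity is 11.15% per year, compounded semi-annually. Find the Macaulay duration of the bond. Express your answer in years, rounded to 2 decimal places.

3.40 years

Periodic yield y = 0.05575. Discount each cash flow and weight by its period:
  t   CF        PV=CF/(1+0.05575)^t    t·PV
  1        95.00        89.9834        89.9834
  2        95.00        85.2318       170.4635
  3        95.00        80.7310       242.1930
  4        95.00        76.4679       305.8717
  5        95.00        72.4299       362.1497
  6        95.00        68.6052       411.6312
  7        70.00        47.8818       335.1726
  8     2,070.00     1,341.1632    10,729.3055
  Σ                  1,862.4942    12,646.7706
Price P = Σ PV = 1,862.4942.
Macaulay duration = Σ(t·PV) / P = 12,646.7706 / 1,862.4942 = 6.79023 half-year periods.
In years: 6.79023 / 2 = 3.39512 years.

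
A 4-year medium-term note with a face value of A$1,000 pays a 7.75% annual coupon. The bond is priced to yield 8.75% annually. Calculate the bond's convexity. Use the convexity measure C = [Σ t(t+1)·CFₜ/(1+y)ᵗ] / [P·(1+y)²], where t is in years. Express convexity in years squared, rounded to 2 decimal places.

14.57

With y = 0.0875:
  t   CF        PV=CF/(1+0.0875)^t    t·PV        t(t+1)·PV
  1        77.50        71.2644        71.2644         142.5287
  2        77.50        65.5305       131.0609         393.1827
  3        77.50        60.2579       180.7737         723.0947
  4     1,077.50       770.3715     3,081.4861      15,407.4303
  Σ                    967.4242     3,464.5850      16,666.2364
P = 967.4242.
Convexity = Σ t(t+1)·PV / [P·(1+y)²] = 16,666.2364 / (967.4242 × 1.182656) = 14.56673.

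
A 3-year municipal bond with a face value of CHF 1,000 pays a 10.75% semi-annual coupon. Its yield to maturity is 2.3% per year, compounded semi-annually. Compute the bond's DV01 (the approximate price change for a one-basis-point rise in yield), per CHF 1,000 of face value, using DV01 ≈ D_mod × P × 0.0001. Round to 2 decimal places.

CHF 0.33

Periodic yield y = 0.0115.
  t   CF        PV=CF/(1+0.0115)^t    t·PV
  1        53.75        53.1389        53.1389
  2        53.75        52.5348       105.0695
  3        53.75        51.9375       155.8124
  4        53.75        51.3470       205.3879
  5        53.75        50.7632       253.8160
  6     1,053.75       983.8803     5,903.2818
  Σ                  1,243.6016     6,676.5066
P = 1,243.6016; D_Mac = 5.36869 half-year periods = 2.68434 yrs; D_mod = 2.65382 yrs.
DV01 ≈ 2.65382 × 1,243.6016 × 0.0001 = 0.330030.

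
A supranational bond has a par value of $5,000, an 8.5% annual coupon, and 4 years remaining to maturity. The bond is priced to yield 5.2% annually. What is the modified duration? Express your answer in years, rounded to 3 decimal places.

Periodic yield y = 0.052. First find Macaulay duration:
  t   CF        PV=CF/(1+0.052)^t    t·PV
  1       425.00       403.9924       403.9924
  2       425.00       384.0232       768.0464
  3       425.00       365.0411     1,095.1232
  4     5,425.00     4,429.3172    17,717.2688
  Σ                  5,582.3738    19,984.4308
P = 5,582.3738; Macaulay duration = 19,984.4308 / 5,582.3738 = 3.57992 years.
Modified duration = D_Mac / (1 + y) = 3.57992 / 1.052 = 3.40296 years.

3.403 years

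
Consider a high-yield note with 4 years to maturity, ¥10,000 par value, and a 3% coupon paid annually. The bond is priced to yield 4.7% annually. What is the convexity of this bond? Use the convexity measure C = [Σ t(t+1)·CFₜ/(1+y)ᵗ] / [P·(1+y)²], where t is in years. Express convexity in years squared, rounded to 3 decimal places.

With y = 0.047:
  t   CF        PV=CF/(1+0.047)^t    t·PV        t(t+1)·PV
  1       300.00       286.5330       286.5330         573.0659
  2       300.00       273.6704       547.3409       1,642.0226
  3       300.00       261.3853       784.1560       3,136.6240
  4    10,300.00     8,571.3750    34,285.5002     171,427.5008
  Σ                  9,392.9638    35,903.5300     176,779.2133
P = 9,392.9638.
Convexity = Σ t(t+1)·PV / [P·(1+y)²] = 176,779.2133 / (9,392.9638 × 1.096209) = 17.16861.

17.169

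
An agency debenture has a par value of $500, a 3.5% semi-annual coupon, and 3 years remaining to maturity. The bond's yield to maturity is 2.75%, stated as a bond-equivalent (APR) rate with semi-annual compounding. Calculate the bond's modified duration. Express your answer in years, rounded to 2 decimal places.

Periodic yield y = 0.01375. First find Macaulay duration:
  t   CF        PV=CF/(1+0.01375)^t    t·PV
  1         8.75         8.6313         8.6313
  2         8.75         8.5142        17.0285
  3         8.75         8.3988        25.1963
  4         8.75         8.2848        33.1394
  5         8.75         8.1725        40.8624
  6       508.75       468.7262     2,812.3571
  Σ                    510.7278     2,937.2150
P = 510.7278; Macaulay duration = 2,937.2150 / 510.7278 = 5.75104 half-year periods = 2.87552 years.
Modified duration = D_Mac / (1 + y) = 2.87552 / 1.01375 = 2.83652 years.

2.84 years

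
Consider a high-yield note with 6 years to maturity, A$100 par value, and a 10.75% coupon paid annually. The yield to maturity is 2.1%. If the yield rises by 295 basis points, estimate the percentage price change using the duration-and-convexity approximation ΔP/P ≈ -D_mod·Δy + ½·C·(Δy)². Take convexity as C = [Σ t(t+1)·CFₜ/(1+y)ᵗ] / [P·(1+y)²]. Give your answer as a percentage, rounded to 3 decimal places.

-12.991%

With y = 0.021:
  t   CF        PV=CF/(1+0.021)^t    t·PV        t(t+1)·PV
  1        10.75        10.5289        10.5289          21.0578
  2        10.75        10.3123        20.6247          61.8740
  3        10.75        10.1002        30.3007         121.2028
  4        10.75         9.8925        39.5699         197.8497
  5        10.75         9.6890        48.4451         290.6705
  6       110.75        97.7663       586.5979       4,106.1856
  Σ                    148.2893       736.0672       4,798.8404
P = 148.2893; D_Mac = 4.96372 yrs; D_mod = 4.86163 yrs; C = 31.04381.
Duration effect: -4.86163 × (+0.0295) = -0.143418
Convexity effect: 0.5 × 31.04381 × (0.0295)² = +0.0135079
ΔP/P ≈ -0.143418 + 0.0135079 = -0.129910 = -12.9910%.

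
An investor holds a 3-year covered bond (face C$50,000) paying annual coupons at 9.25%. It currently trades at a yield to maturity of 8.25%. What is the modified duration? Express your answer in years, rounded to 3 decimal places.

2.546 years

Periodic yield y = 0.0825. First find Macaulay duration:
  t   CF        PV=CF/(1+0.0825)^t    t·PV
  1     4,625.00     4,272.5173     4,272.5173
  2     4,625.00     3,946.8982     7,893.7964
  3    54,625.00    43,063.3424   129,190.0272
  Σ                 51,282.7579   141,356.3409
P = 51,282.7579; Macaulay duration = 141,356.3409 / 51,282.7579 = 2.75641 years.
Modified duration = D_Mac / (1 + y) = 2.75641 / 1.0825 = 2.54634 years.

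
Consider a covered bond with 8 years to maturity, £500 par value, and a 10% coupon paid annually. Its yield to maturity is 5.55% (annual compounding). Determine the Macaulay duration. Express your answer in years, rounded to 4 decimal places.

Periodic yield y = 0.0555. Discount each cash flow and weight by its year:
  t   CF        PV=CF/(1+0.0555)^t    t·PV
  1        50.00        47.3709        47.3709
  2        50.00        44.8801        89.7601
  3        50.00        42.5202       127.5606
  4        50.00        40.2844       161.1377
  5        50.00        38.1662       190.8310
  6        50.00        36.1593       216.9561
  7        50.00        34.2580       239.8062
  8       550.00       357.0235     2,856.1879
  Σ                    640.6627     3,929.6104
Price P = Σ PV = 640.6627.
Macaulay duration = Σ(t·PV) / P = 3,929.6104 / 640.6627 = 6.13367 years.

6.1337 years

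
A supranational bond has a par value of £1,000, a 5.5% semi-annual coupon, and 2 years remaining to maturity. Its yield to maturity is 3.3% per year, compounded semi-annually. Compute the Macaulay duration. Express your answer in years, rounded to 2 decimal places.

1.92 years

Periodic yield y = 0.0165. Discount each cash flow and weight by its period:
  t   CF        PV=CF/(1+0.0165)^t    t·PV
  1        27.50        27.0536        27.0536
  2        27.50        26.6145        53.2290
  3        27.50        26.1825        78.5474
  4     1,027.50       962.3927     3,849.5706
  Σ                  1,042.2432     4,008.4006
Price P = Σ PV = 1,042.2432.
Macaulay duration = Σ(t·PV) / P = 4,008.4006 / 1,042.2432 = 3.84594 half-year periods.
In years: 3.84594 / 2 = 1.92297 years.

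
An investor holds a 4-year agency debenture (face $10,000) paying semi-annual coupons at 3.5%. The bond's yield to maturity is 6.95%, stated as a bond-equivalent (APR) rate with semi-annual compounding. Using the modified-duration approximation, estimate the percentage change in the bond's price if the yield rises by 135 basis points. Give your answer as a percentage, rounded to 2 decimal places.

Periodic yield y = 0.03475. Modified duration first:
  t   CF        PV=CF/(1+0.03475)^t    t·PV
  1       175.00       169.1230       169.1230
  2       175.00       163.4433       326.8866
  3       175.00       157.9544       473.8632
  4       175.00       152.6498       610.5993
  5       175.00       147.5234       737.6169
  6       175.00       142.5691       855.4147
  7       175.00       137.7812       964.4685
  8    10,175.00     7,741.9603    61,935.6820
  Σ                  8,813.0045    66,073.6542
P = 8,813.0045; D_Mac = 7.49729 half-year periods = 3.74865 yrs; D_mod = 3.74865/(1+0.03475) = 3.62275 yrs.
ΔP/P ≈ -D_mod · Δy = -3.62275 × (+0.0135) = -0.048907 = -4.8907%.

-4.89%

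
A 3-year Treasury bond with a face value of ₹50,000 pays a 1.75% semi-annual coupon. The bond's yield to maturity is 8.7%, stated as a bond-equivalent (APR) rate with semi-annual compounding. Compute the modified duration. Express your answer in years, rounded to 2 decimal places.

Periodic yield y = 0.0435. First find Macaulay duration:
  t   CF        PV=CF/(1+0.0435)^t    t·PV
  1       437.50       419.2621       419.2621
  2       437.50       401.7845       803.5689
  3       437.50       385.0354     1,155.1063
  4       437.50       368.9846     1,475.9384
  5       437.50       353.6029     1,768.0144
  6    50,437.50    39,065.9897   234,395.9384
  Σ                 40,994.6592   240,017.8286
P = 40,994.6592; Macaulay duration = 240,017.8286 / 40,994.6592 = 5.85486 half-year periods = 2.92743 years.
Modified duration = D_Mac / (1 + y) = 2.92743 / 1.0435 = 2.80539 years.

2.81 years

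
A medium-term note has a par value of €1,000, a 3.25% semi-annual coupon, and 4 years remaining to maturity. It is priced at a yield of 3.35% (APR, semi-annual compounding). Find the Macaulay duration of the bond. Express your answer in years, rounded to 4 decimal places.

Periodic yield y = 0.01675. Discount each cash flow and weight by its period:
  t   CF        PV=CF/(1+0.01675)^t    t·PV
  1        16.25        15.9823        15.9823
  2        16.25        15.7190        31.4380
  3        16.25        15.4600        46.3801
  4        16.25        15.2054        60.8214
  5        16.25        14.9549        74.7743
  6        16.25        14.7085        88.2510
  7        16.25        14.4662       101.2633
  8     1,016.25       889.7892     7,118.3133
  Σ                    996.2854     7,537.2238
Price P = Σ PV = 996.2854.
Macaulay duration = Σ(t·PV) / P = 7,537.2238 / 996.2854 = 7.56533 half-year periods.
In years: 7.56533 / 2 = 3.78266 years.

3.7827 years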